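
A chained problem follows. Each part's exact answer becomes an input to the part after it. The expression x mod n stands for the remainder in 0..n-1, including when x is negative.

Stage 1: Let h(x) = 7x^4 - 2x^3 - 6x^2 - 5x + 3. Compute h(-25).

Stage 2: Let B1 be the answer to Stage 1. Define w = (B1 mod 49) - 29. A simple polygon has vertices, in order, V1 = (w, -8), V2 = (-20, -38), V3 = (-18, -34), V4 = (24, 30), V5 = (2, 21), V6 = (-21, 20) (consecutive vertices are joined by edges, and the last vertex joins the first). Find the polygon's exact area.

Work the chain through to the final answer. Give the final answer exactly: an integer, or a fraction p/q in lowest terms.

1727/2

Stage 1: 7*(-25)^4 - 2*(-25)^3 - 6*(-25)^2 - 5*(-25)^1 + 3 = (2734375) + (31250) + (-3750) + (125) + (3) = 2762003; answer 2762003
Stage 2: B1 = 2762003; w = -9; cross terms: (-9*-38 - -20*-8)=182, (-20*-34 - -18*-38)=-4, (-18*30 - 24*-34)=276, (24*21 - 2*30)=444, (2*20 - -21*21)=481, (-21*-8 - -9*20)=348; twice the area = |1727| = 1727; area = 1727/2; answer 1727/2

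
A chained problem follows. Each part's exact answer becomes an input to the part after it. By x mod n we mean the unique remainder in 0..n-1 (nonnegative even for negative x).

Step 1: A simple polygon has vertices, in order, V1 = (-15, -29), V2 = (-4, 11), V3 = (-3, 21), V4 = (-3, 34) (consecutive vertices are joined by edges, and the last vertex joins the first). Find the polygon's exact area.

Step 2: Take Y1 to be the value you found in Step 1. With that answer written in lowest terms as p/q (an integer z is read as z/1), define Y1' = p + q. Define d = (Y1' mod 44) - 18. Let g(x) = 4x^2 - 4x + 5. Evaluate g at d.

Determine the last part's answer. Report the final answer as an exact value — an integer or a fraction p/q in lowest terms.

229

Step 1: cross terms: (-15*11 - -4*-29)=-281, (-4*21 - -3*11)=-51, (-3*34 - -3*21)=-39, (-3*-29 - -15*34)=597; twice the area = |226| = 226; area = 113; answer 113
Step 2: Y1 = 113; threaded value p + q = 114; d = 8; 4*(8)^2 - 4*(8)^1 + 5 = (256) + (-32) + (5) = 229; answer 229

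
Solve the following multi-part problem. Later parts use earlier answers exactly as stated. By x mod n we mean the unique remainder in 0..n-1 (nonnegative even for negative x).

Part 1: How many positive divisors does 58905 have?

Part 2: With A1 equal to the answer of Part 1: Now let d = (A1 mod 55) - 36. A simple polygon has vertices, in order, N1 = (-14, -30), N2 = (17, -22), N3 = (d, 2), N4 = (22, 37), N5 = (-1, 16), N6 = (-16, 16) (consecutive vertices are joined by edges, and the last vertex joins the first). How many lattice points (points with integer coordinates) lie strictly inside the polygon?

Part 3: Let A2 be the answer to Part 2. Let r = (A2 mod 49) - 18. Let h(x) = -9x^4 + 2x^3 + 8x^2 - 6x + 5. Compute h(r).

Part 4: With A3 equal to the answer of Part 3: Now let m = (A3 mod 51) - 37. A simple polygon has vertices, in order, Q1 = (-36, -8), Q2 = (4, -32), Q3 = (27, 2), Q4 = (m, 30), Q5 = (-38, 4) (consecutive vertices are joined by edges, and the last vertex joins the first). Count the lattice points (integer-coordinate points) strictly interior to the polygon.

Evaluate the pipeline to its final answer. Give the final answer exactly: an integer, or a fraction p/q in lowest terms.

2225

Part 1: 58905 = 3^2 * 5 * 7 * 11 * 17; number of divisors = (2+1) * (1+1) * (1+1) * (1+1) * (1+1) = 48; answer 48
Part 2: A1 = 48; d = 12; cross terms: (-14*-22 - 17*-30)=818, (17*2 - 12*-22)=298, (12*37 - 22*2)=400, (22*16 - -1*37)=389, (-1*16 - -16*16)=240, (-16*-30 - -14*16)=704; twice the area = |2849| = 2849; area = 2849/2; boundary points = 1 + 1 + 5 + 1 + 15 + 2 = 25; strictly interior points = area - boundary/2 + 1 = 1413; answer 1413
Part 3: A2 = 1413; r = 23; -9*(23)^4 + 2*(23)^3 + 8*(23)^2 - 6*(23)^1 + 5 = (-2518569) + (24334) + (4232) + (-138) + (5) = -2490136; answer -2490136
Part 4: A3 = -2490136; m = 4; cross terms: (-36*-32 - 4*-8)=1184, (4*2 - 27*-32)=872, (27*30 - 4*2)=802, (4*4 - -38*30)=1156, (-38*-8 - -36*4)=448; twice the area = |4462| = 4462; area = 2231; boundary points = 8 + 1 + 1 + 2 + 2 = 14; strictly interior points = area - boundary/2 + 1 = 2225; answer 2225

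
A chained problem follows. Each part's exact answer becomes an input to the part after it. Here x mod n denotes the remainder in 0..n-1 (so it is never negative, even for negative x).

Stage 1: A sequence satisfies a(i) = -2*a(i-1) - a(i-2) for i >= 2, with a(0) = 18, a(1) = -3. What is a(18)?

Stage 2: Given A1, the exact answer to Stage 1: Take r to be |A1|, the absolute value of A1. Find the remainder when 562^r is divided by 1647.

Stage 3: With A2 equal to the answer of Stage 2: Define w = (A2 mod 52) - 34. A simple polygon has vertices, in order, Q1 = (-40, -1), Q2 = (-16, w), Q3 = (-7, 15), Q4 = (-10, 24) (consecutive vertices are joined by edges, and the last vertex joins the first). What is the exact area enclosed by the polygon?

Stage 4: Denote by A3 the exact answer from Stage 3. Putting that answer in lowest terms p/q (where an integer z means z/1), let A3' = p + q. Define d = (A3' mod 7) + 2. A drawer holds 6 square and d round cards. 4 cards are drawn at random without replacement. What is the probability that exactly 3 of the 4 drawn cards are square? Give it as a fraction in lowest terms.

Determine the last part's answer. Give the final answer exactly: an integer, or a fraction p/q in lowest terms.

Stage 1: a(2) = -2*(-3) - 1*(18) = -12; iterating: a(2)=-12, a(3)=27, a(4)=-42, a(5)=57, a(6)=-72, a(7)=87, a(8)=-102, a(9)=117, a(10)=-132, a(11)=147, a(12)=-162, a(13)=177, a(14)=-192, a(15)=207, a(16)=-222, a(17)=237, a(18)=-252; answer -252
Stage 2: A1 = -252; r = 252; squarings mod 1647: 562^1=562, 562^2=1267, 562^4=1111, 562^8=718, 562^16=13, 562^32=169, 562^64=562, 562^128=1267; 562^252 = 562^4 * 562^8 * 562^16 * 562^32 * 562^64 * 562^128 = 1 (mod 1647); answer 1
Stage 3: A2 = 1; w = -33; cross terms: (-40*-33 - -16*-1)=1304, (-16*15 - -7*-33)=-471, (-7*24 - -10*15)=-18, (-10*-1 - -40*24)=970; twice the area = |1785| = 1785; area = 1785/2; answer 1785/2
Stage 4: A3 = 1785/2; threaded value p + q = 1787; d = 4; total draws C(10,4) = 210; favorable C(6,3)*C(4,1) = 80; P = 8/21; answer 8/21

8/21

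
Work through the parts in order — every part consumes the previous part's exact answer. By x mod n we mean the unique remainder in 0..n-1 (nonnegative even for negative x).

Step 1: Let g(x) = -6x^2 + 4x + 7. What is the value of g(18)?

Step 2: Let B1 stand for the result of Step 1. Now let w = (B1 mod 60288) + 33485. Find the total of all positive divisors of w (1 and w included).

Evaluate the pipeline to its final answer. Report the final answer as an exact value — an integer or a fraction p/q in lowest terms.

255360

Step 1: -6*(18)^2 + 4*(18)^1 + 7 = (-1944) + (72) + (7) = -1865; answer -1865
Step 2: B1 = -1865; w = 91908; 91908 = 2^2 * 3^3 * 23 * 37; sigma = (1 + 2 + 4) * (1 + 3 + 9 + 27) * (1 + 23) * (1 + 37) = 7 * 40 * 24 * 38 = 255360; answer 255360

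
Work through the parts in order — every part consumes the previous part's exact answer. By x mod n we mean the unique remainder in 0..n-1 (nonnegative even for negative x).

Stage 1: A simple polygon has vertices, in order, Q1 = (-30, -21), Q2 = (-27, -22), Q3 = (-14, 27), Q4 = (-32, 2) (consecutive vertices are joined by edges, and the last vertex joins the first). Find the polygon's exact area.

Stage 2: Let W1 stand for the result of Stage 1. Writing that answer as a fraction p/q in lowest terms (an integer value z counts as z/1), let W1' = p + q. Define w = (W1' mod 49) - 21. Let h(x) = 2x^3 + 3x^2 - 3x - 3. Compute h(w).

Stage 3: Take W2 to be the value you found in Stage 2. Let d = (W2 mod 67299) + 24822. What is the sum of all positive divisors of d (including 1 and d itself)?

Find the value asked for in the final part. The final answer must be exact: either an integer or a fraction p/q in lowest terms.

246240

Stage 1: cross terms: (-30*-22 - -27*-21)=93, (-27*27 - -14*-22)=-1037, (-14*2 - -32*27)=836, (-32*-21 - -30*2)=732; twice the area = |624| = 624; area = 312; answer 312
Stage 2: W1 = 312; threaded value p + q = 313; w = -2; 2*(-2)^3 + 3*(-2)^2 - 3*(-2)^1 - 3 = (-16) + (12) + (6) + (-3) = -1; answer -1
Stage 3: W2 = -1; d = 92120; 92120 = 2^3 * 5 * 7^2 * 47; sigma = (1 + 2 + 4 + 8) * (1 + 5) * (1 + 7 + 49) * (1 + 47) = 15 * 6 * 57 * 48 = 246240; answer 246240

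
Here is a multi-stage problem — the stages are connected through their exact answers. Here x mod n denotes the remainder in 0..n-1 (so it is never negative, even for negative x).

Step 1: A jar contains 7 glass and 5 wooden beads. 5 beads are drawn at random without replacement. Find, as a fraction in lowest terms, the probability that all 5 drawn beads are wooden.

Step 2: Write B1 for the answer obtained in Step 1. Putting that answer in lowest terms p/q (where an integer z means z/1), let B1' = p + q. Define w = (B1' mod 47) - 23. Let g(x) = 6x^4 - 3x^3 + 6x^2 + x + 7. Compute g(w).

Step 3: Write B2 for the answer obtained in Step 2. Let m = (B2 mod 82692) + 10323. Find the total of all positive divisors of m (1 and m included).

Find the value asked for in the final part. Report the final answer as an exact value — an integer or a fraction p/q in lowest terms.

Step 1: total draws C(12,5) = 792; favorable C(5,5) = 1; P = 1/792; answer 1/792
Step 2: B1 = 1/792; threaded value p + q = 793; w = 18; 6*(18)^4 - 3*(18)^3 + 6*(18)^2 + 1*(18)^1 + 7 = (629856) + (-17496) + (1944) + (18) + (7) = 614329; answer 614329
Step 3: B2 = 614329; m = 45808; 45808 = 2^4 * 7 * 409; sigma = (1 + 2 + 4 + 8 + 16) * (1 + 7) * (1 + 409) = 31 * 8 * 410 = 101680; answer 101680

101680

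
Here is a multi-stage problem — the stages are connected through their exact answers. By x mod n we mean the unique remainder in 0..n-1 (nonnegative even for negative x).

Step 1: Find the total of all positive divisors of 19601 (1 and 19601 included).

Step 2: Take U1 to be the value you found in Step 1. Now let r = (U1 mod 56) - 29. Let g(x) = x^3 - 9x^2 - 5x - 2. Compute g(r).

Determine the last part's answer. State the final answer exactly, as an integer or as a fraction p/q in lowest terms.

Step 1: 19601 = 17 * 1153; sigma = (1 + 17) * (1 + 1153) = 18 * 1154 = 20772; answer 20772
Step 2: U1 = 20772; r = 23; 1*(23)^3 - 9*(23)^2 - 5*(23)^1 - 2 = (12167) + (-4761) + (-115) + (-2) = 7289; answer 7289

7289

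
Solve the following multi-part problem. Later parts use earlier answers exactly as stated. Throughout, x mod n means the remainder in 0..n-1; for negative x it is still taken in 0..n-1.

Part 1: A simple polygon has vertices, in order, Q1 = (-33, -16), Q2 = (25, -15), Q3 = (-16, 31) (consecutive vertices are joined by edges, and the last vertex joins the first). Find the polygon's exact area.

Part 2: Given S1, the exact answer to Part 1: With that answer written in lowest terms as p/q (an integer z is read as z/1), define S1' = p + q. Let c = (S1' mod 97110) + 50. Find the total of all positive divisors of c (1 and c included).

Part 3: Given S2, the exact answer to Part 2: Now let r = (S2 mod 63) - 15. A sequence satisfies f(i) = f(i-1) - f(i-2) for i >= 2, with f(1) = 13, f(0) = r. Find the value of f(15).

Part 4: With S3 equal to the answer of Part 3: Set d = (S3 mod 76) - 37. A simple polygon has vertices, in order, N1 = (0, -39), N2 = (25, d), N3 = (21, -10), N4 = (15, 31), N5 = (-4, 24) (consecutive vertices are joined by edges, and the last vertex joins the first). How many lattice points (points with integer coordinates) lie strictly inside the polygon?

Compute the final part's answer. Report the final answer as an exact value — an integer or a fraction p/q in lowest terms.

Part 1: cross terms: (-33*-15 - 25*-16)=895, (25*31 - -16*-15)=535, (-16*-16 - -33*31)=1279; twice the area = |2709| = 2709; area = 2709/2; answer 2709/2
Part 2: S1 = 2709/2; threaded value p + q = 2711; c = 2761; 2761 = 11 * 251; sigma = (1 + 11) * (1 + 251) = 12 * 252 = 3024; answer 3024
Part 3: S2 = 3024; r = -15; f(2) = 1*(13) - 1*(-15) = 28; iterating: f(2)=28, f(3)=15, f(4)=-13, f(5)=-28, f(6)=-15, f(7)=13, f(8)=28, f(9)=15, f(10)=-13, f(11)=-28, f(12)=-15, f(13)=13, f(14)=28, f(15)=15; answer 15
Part 4: S3 = 15; d = -22; cross terms: (0*-22 - 25*-39)=975, (25*-10 - 21*-22)=212, (21*31 - 15*-10)=801, (15*24 - -4*31)=484, (-4*-39 - 0*24)=156; twice the area = |2628| = 2628; area = 1314; boundary points = 1 + 4 + 1 + 1 + 1 = 8; strictly interior points = area - boundary/2 + 1 = 1311; answer 1311

1311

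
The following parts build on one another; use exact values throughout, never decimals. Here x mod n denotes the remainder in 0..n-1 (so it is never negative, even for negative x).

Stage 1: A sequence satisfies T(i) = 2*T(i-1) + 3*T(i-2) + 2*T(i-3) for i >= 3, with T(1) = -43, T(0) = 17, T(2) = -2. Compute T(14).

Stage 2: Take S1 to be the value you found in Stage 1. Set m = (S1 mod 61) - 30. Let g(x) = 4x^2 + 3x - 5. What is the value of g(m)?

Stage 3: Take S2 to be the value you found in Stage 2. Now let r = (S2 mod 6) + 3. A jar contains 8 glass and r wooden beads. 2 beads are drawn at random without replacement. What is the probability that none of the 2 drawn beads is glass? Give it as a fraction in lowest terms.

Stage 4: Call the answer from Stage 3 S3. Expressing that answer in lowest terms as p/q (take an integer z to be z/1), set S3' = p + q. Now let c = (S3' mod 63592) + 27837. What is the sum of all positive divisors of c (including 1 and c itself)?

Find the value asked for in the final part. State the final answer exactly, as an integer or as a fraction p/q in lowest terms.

37136

Stage 1: T(3) = 2*(-2) + 3*(-43) + 2*(17) = -99; iterating: T(3)=-99, T(4)=-290, T(5)=-881, T(6)=-2830, T(7)=-8883, T(8)=-28018, T(9)=-88345, T(10)=-278510, T(11)=-878091, T(12)=-2768402, T(13)=-8728097, T(14)=-27517582; answer -27517582
Stage 2: S1 = -27517582; m = -24; 4*(-24)^2 + 3*(-24)^1 - 5 = (2304) + (-72) + (-5) = 2227; answer 2227
Stage 3: S2 = 2227; r = 4; total draws C(12,2) = 66; favorable C(4,2) = 6; P = 1/11; answer 1/11
Stage 4: S3 = 1/11; threaded value p + q = 12; c = 27849; 27849 = 3 * 9283; sigma = (1 + 3) * (1 + 9283) = 4 * 9284 = 37136; answer 37136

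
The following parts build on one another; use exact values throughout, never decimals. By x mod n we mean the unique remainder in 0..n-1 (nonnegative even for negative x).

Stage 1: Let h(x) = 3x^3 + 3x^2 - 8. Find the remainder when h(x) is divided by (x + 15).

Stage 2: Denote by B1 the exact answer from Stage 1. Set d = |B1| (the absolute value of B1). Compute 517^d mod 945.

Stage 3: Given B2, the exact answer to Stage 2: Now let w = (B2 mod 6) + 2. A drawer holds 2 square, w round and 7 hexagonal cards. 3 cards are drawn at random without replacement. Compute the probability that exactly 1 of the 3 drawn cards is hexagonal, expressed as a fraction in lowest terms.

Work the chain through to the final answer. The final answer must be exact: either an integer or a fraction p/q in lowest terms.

7/22

Stage 1: remainder = value at the root: 3*(-15)^3 + 3*(-15)^2 - 8 = (-10125) + (675) + (-8) = -9458; answer -9458
Stage 2: B1 = -9458; d = 9458; squarings mod 945: 517^1=517, 517^2=799, 517^4=526, 517^8=736, 517^16=211, 517^32=106, 517^64=841, 517^128=421, 517^256=526, 517^512=736, 517^1024=211, 517^2048=106, 517^4096=841, 517^8192=421; 517^9458 = 517^2 * 517^16 * 517^32 * 517^64 * 517^128 * 517^1024 * 517^8192 = 169 (mod 945); answer 169
Stage 3: B2 = 169; w = 3; total draws C(12,3) = 220; favorable C(7,1)*C(5,2) = 70; P = 7/22; answer 7/22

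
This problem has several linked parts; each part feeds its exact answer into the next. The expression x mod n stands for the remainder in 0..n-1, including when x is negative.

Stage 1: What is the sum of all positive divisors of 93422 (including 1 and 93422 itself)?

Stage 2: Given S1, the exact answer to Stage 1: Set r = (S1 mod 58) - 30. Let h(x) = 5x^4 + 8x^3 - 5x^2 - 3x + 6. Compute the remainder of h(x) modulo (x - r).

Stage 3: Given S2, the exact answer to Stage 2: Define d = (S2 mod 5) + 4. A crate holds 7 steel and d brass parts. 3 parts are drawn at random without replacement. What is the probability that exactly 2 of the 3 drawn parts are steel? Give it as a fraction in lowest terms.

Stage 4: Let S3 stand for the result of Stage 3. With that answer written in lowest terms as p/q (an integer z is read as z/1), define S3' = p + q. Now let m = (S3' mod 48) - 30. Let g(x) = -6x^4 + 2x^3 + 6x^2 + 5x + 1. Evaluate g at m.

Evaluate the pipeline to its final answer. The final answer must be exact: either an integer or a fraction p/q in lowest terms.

Stage 1: 93422 = 2 * 7 * 6673; sigma = (1 + 2) * (1 + 7) * (1 + 6673) = 3 * 8 * 6674 = 160176; answer 160176
Stage 2: S1 = 160176; r = 8; remainder = value at the root: 5*(8)^4 + 8*(8)^3 - 5*(8)^2 - 3*(8)^1 + 6 = (20480) + (4096) + (-320) + (-24) + (6) = 24238; answer 24238
Stage 3: S2 = 24238; d = 7; total draws C(14,3) = 364; favorable C(7,2)*C(7,1) = 147; P = 21/52; answer 21/52
Stage 4: S3 = 21/52; threaded value p + q = 73; m = -5; -6*(-5)^4 + 2*(-5)^3 + 6*(-5)^2 + 5*(-5)^1 + 1 = (-3750) + (-250) + (150) + (-25) + (1) = -3874; answer -3874

-3874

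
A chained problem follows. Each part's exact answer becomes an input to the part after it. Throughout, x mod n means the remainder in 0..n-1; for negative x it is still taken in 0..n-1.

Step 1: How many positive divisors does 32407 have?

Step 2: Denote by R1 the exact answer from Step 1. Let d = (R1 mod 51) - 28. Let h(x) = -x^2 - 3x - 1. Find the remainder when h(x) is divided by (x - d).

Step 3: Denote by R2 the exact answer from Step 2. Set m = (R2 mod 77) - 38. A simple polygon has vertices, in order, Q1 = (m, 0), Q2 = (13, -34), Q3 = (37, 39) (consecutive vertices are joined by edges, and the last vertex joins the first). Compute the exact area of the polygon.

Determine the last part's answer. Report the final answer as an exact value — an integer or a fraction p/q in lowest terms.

Step 1: 32407 = 23 * 1409; number of divisors = (1+1) * (1+1) = 4; answer 4
Step 2: R1 = 4; d = -24; remainder = value at the root: -1*(-24)^2 - 3*(-24)^1 - 1 = (-576) + (72) + (-1) = -505; answer -505
Step 3: R2 = -505; m = -4; cross terms: (-4*-34 - 13*0)=136, (13*39 - 37*-34)=1765, (37*0 - -4*39)=156; twice the area = |2057| = 2057; area = 2057/2; answer 2057/2

2057/2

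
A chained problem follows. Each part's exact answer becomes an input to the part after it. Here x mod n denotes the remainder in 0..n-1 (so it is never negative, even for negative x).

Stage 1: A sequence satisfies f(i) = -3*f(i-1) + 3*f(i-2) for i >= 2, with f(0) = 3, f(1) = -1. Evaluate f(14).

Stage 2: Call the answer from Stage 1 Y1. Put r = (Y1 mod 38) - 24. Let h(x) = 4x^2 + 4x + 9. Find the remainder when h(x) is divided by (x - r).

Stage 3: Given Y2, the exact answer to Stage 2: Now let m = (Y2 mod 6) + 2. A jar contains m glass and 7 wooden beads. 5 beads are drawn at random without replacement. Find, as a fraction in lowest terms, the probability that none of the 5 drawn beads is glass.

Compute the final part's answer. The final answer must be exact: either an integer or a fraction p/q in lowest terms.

3/286

Stage 1: f(2) = -3*(-1) + 3*(3) = 12; iterating: f(2)=12, f(3)=-39, f(4)=153, f(5)=-576, f(6)=2187, f(7)=-8289, f(8)=31428, f(9)=-119151, f(10)=451737, f(11)=-1712664, f(12)=6493203, f(13)=-24617601, f(14)=93332412; answer 93332412
Stage 2: Y1 = 93332412; r = -20; remainder = value at the root: 4*(-20)^2 + 4*(-20)^1 + 9 = (1600) + (-80) + (9) = 1529; answer 1529
Stage 3: Y2 = 1529; m = 7; total draws C(14,5) = 2002; favorable C(7,5) = 21; P = 3/286; answer 3/286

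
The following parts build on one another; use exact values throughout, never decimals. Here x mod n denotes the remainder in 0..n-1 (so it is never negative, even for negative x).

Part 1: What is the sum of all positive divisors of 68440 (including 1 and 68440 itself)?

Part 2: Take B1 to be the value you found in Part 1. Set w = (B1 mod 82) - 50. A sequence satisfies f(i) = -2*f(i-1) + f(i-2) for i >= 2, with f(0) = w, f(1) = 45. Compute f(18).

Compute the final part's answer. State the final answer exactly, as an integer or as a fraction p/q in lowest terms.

-123489450

Part 1: 68440 = 2^3 * 5 * 29 * 59; sigma = (1 + 2 + 4 + 8) * (1 + 5) * (1 + 29) * (1 + 59) = 15 * 6 * 30 * 60 = 162000; answer 162000
Part 2: B1 = 162000; w = 0; f(2) = -2*(45) + 1*(0) = -90; iterating: f(2)=-90, f(3)=225, f(4)=-540, f(5)=1305, f(6)=-3150, f(7)=7605, f(8)=-18360, f(9)=44325, f(10)=-107010, f(11)=258345, f(12)=-623700, f(13)=1505745, f(14)=-3635190, f(15)=8776125, f(16)=-21187440, f(17)=51151005, f(18)=-123489450; answer -123489450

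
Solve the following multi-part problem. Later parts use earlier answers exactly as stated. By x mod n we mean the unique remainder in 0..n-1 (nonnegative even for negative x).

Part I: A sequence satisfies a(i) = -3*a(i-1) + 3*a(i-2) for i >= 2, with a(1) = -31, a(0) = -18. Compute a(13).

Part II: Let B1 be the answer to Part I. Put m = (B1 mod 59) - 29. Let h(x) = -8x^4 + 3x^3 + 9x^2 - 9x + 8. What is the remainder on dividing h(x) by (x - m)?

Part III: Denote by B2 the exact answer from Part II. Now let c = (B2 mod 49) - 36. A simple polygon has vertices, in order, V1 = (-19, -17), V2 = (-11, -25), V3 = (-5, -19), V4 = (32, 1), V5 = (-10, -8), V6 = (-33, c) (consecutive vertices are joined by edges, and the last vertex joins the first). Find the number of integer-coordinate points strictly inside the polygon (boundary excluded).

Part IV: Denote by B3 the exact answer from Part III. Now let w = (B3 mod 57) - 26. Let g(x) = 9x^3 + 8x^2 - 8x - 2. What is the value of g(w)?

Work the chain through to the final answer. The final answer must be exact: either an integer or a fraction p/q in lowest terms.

Part I: a(2) = -3*(-31) + 3*(-18) = 39; iterating: a(2)=39, a(3)=-210, a(4)=747, a(5)=-2871, a(6)=10854, a(7)=-41175, a(8)=156087, a(9)=-591786, a(10)=2243619, a(11)=-8506215, a(12)=32249502, a(13)=-122267151; answer -122267151
Part II: B1 = -122267151; m = -5; remainder = value at the root: -8*(-5)^4 + 3*(-5)^3 + 9*(-5)^2 - 9*(-5)^1 + 8 = (-5000) + (-375) + (225) + (45) + (8) = -5097; answer -5097
Part III: B2 = -5097; c = 12; cross terms: (-19*-25 - -11*-17)=288, (-11*-19 - -5*-25)=84, (-5*1 - 32*-19)=603, (32*-8 - -10*1)=-246, (-10*12 - -33*-8)=-384, (-33*-17 - -19*12)=789; twice the area = |1134| = 1134; area = 567; boundary points = 8 + 6 + 1 + 3 + 1 + 1 = 20; strictly interior points = area - boundary/2 + 1 = 558; answer 558
Part IV: B3 = 558; w = 19; 9*(19)^3 + 8*(19)^2 - 8*(19)^1 - 2 = (61731) + (2888) + (-152) + (-2) = 64465; answer 64465

64465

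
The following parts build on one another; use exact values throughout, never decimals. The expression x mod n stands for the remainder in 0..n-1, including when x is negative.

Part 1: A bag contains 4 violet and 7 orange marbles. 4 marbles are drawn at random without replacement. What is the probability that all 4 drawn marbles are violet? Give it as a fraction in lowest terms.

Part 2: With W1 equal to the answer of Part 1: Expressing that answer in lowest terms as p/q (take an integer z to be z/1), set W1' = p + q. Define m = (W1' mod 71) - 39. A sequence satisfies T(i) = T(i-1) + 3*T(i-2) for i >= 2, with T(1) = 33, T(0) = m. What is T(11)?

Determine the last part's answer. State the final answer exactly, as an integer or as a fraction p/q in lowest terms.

116355

Part 1: total draws C(11,4) = 330; favorable C(4,4) = 1; P = 1/330; answer 1/330
Part 2: W1 = 1/330; threaded value p + q = 331; m = 8; T(2) = 1*(33) + 3*(8) = 57; iterating: T(2)=57, T(3)=156, T(4)=327, T(5)=795, T(6)=1776, T(7)=4161, T(8)=9489, T(9)=21972, T(10)=50439, T(11)=116355; answer 116355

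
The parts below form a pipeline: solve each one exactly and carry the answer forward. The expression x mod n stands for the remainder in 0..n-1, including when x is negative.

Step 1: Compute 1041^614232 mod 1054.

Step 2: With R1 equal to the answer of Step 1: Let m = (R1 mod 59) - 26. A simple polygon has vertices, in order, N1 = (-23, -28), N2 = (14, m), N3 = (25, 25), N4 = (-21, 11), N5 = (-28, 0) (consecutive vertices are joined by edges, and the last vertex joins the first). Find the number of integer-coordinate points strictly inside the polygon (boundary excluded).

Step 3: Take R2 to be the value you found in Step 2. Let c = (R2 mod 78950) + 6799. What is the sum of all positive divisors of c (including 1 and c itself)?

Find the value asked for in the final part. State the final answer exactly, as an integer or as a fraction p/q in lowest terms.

Step 1: squarings mod 1054: 1041^1=1041, 1041^2=169, 1041^4=103, 1041^8=69, 1041^16=545, 1041^32=851, 1041^64=103, 1041^128=69, 1041^256=545, 1041^512=851, 1041^1024=103, 1041^2048=69, 1041^4096=545, 1041^8192=851, 1041^16384=103, 1041^32768=69, 1041^65536=545, 1041^131072=851, 1041^262144=103, 1041^524288=69; 1041^614232 = 1041^8 * 1041^16 * 1041^64 * 1041^256 * 1041^512 * 1041^1024 * 1041^2048 * 1041^4096 * 1041^16384 * 1041^65536 * 1041^524288 = 783 (mod 1054); answer 783
Step 2: R1 = 783; m = -10; cross terms: (-23*-10 - 14*-28)=622, (14*25 - 25*-10)=600, (25*11 - -21*25)=800, (-21*0 - -28*11)=308, (-28*-28 - -23*0)=784; twice the area = |3114| = 3114; area = 1557; boundary points = 1 + 1 + 2 + 1 + 1 = 6; strictly interior points = area - boundary/2 + 1 = 1555; answer 1555
Step 3: R2 = 1555; c = 8354; 8354 = 2 * 4177; sigma = (1 + 2) * (1 + 4177) = 3 * 4178 = 12534; answer 12534

12534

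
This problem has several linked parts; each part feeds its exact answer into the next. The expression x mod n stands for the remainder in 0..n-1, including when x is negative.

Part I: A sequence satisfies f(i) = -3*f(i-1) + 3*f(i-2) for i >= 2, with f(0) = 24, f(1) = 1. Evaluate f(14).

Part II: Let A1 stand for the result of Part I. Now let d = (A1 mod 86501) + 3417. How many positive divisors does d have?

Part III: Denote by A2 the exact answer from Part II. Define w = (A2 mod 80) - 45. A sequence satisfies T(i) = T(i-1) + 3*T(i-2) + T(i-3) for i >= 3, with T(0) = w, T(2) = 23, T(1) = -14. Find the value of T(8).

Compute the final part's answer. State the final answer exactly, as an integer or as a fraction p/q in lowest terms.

-1405

Part I: f(2) = -3*(1) + 3*(24) = 69; iterating: f(2)=69, f(3)=-204, f(4)=819, f(5)=-3069, f(6)=11664, f(7)=-44199, f(8)=167589, f(9)=-635364, f(10)=2408859, f(11)=-9132669, f(12)=34624584, f(13)=-131271759, f(14)=497689029; answer 497689029
Part II: A1 = 497689029; d = 52193; 52193 = 19 * 41 * 67; number of divisors = (1+1) * (1+1) * (1+1) = 8; answer 8
Part III: A2 = 8; w = -37; T(3) = 1*(23) + 3*(-14) + 1*(-37) = -56; iterating: T(3)=-56, T(4)=-1, T(5)=-146, T(6)=-205, T(7)=-644, T(8)=-1405; answer -1405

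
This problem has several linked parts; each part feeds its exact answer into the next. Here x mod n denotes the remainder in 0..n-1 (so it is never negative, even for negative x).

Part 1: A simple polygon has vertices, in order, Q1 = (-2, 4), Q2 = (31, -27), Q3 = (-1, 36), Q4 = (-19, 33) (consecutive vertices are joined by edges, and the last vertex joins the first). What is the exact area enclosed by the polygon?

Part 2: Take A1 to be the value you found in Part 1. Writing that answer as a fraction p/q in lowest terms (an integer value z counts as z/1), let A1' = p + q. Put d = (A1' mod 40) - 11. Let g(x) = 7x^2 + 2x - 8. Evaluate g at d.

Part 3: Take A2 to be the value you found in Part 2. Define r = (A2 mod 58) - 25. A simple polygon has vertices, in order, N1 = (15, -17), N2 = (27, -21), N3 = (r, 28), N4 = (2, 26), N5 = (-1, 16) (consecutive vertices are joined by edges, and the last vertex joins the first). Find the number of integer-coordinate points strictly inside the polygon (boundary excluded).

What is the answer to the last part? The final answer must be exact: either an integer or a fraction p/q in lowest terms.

Part 1: cross terms: (-2*-27 - 31*4)=-70, (31*36 - -1*-27)=1089, (-1*33 - -19*36)=651, (-19*4 - -2*33)=-10; twice the area = |1660| = 1660; area = 830; answer 830
Part 2: A1 = 830; threaded value p + q = 831; d = 20; 7*(20)^2 + 2*(20)^1 - 8 = (2800) + (40) + (-8) = 2832; answer 2832
Part 3: A2 = 2832; r = 23; cross terms: (15*-21 - 27*-17)=144, (27*28 - 23*-21)=1239, (23*26 - 2*28)=542, (2*16 - -1*26)=58, (-1*-17 - 15*16)=-223; twice the area = |1760| = 1760; area = 880; boundary points = 4 + 1 + 1 + 1 + 1 = 8; strictly interior points = area - boundary/2 + 1 = 877; answer 877

877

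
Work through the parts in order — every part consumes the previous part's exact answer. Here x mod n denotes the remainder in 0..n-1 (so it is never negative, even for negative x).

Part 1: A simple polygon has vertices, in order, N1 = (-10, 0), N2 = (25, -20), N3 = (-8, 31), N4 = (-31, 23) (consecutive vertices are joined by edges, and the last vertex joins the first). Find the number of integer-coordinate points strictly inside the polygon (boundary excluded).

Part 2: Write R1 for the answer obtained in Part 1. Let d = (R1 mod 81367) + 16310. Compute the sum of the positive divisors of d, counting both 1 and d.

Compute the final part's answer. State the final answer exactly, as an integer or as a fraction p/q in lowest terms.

24882

Part 1: cross terms: (-10*-20 - 25*0)=200, (25*31 - -8*-20)=615, (-8*23 - -31*31)=777, (-31*0 - -10*23)=230; twice the area = |1822| = 1822; area = 911; boundary points = 5 + 3 + 1 + 1 = 10; strictly interior points = area - boundary/2 + 1 = 907; answer 907
Part 2: R1 = 907; d = 17217; 17217 = 3^2 * 1913; sigma = (1 + 3 + 9) * (1 + 1913) = 13 * 1914 = 24882; answer 24882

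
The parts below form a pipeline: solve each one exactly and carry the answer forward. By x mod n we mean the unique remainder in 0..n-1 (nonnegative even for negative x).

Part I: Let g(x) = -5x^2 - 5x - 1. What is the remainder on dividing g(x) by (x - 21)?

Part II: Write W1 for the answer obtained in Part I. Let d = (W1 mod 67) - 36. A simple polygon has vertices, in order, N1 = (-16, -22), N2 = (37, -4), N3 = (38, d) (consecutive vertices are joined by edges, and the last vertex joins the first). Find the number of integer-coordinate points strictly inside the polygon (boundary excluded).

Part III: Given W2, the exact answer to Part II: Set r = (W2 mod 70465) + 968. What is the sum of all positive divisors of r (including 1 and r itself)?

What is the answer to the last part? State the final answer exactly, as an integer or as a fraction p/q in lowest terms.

1352

Part I: remainder = value at the root: -5*(21)^2 - 5*(21)^1 - 1 = (-2205) + (-105) + (-1) = -2311; answer -2311
Part II: W1 = -2311; d = -2; cross terms: (-16*-4 - 37*-22)=878, (37*-2 - 38*-4)=78, (38*-22 - -16*-2)=-868; twice the area = |88| = 88; area = 44; boundary points = 1 + 1 + 2 = 4; strictly interior points = area - boundary/2 + 1 = 43; answer 43
Part III: W2 = 43; r = 1011; 1011 = 3 * 337; sigma = (1 + 3) * (1 + 337) = 4 * 338 = 1352; answer 1352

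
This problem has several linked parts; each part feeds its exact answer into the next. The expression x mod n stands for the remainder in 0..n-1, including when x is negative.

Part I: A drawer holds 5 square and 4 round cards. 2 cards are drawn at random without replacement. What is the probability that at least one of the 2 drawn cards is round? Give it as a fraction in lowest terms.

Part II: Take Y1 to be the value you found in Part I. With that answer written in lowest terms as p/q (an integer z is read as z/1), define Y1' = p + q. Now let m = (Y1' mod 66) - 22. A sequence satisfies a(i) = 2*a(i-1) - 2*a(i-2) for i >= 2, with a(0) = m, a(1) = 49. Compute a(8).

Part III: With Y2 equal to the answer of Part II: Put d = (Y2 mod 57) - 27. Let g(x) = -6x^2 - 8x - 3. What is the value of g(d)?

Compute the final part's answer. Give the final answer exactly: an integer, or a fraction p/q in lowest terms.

Part I: total draws C(9,2) = 36; complement C(5,2) = 10; favorable 36 - 10 = 26; P = 13/18; answer 13/18
Part II: Y1 = 13/18; threaded value p + q = 31; m = 9; a(2) = 2*(49) - 2*(9) = 80; iterating: a(2)=80, a(3)=62, a(4)=-36, a(5)=-196, a(6)=-320, a(7)=-248, a(8)=144; answer 144
Part III: Y2 = 144; d = 3; -6*(3)^2 - 8*(3)^1 - 3 = (-54) + (-24) + (-3) = -81; answer -81

-81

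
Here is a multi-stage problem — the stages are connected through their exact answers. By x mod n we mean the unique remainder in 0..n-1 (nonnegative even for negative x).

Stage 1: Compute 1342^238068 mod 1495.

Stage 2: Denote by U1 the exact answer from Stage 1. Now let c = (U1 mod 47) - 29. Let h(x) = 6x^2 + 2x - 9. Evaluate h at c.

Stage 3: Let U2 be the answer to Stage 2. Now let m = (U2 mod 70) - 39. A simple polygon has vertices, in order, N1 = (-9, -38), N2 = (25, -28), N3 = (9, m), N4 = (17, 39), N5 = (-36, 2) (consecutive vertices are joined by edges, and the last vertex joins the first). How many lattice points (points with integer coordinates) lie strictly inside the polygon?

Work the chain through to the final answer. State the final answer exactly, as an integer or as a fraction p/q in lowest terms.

2357

Stage 1: squarings mod 1495: 1342^1=1342, 1342^2=984, 1342^4=991, 1342^8=1361, 1342^16=16, 1342^32=256, 1342^64=1251, 1342^128=1231, 1342^256=926, 1342^512=841, 1342^1024=146, 1342^2048=386, 1342^4096=991, 1342^8192=1361, 1342^16384=16, 1342^32768=256, 1342^65536=1251, 1342^131072=1231; 1342^238068 = 1342^4 * 1342^16 * 1342^32 * 1342^64 * 1342^128 * 1342^256 * 1342^8192 * 1342^32768 * 1342^65536 * 1342^131072 = 1301 (mod 1495); answer 1301
Stage 2: U1 = 1301; c = 3; 6*(3)^2 + 2*(3)^1 - 9 = (54) + (6) + (-9) = 51; answer 51
Stage 3: U2 = 51; m = 12; cross terms: (-9*-28 - 25*-38)=1202, (25*12 - 9*-28)=552, (9*39 - 17*12)=147, (17*2 - -36*39)=1438, (-36*-38 - -9*2)=1386; twice the area = |4725| = 4725; area = 4725/2; boundary points = 2 + 8 + 1 + 1 + 1 = 13; strictly interior points = area - boundary/2 + 1 = 2357; answer 2357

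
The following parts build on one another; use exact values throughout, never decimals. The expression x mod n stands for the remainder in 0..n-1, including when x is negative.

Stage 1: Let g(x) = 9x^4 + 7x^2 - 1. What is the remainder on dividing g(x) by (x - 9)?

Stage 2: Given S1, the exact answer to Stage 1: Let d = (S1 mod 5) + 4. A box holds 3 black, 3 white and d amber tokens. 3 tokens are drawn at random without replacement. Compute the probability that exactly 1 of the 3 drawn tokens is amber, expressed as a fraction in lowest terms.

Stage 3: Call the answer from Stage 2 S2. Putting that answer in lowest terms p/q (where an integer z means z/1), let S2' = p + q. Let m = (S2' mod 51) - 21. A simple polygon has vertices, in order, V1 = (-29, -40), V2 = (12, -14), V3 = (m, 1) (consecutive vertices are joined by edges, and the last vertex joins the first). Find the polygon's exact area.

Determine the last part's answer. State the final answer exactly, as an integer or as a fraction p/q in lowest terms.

1395/2

Stage 1: remainder = value at the root: 9*(9)^4 + 7*(9)^2 - 1 = (59049) + (567) + (-1) = 59615; answer 59615
Stage 2: S1 = 59615; d = 4; total draws C(10,3) = 120; favorable C(4,1)*C(6,2) = 60; P = 1/2; answer 1/2
Stage 3: S2 = 1/2; threaded value p + q = 3; m = -18; cross terms: (-29*-14 - 12*-40)=886, (12*1 - -18*-14)=-240, (-18*-40 - -29*1)=749; twice the area = |1395| = 1395; area = 1395/2; answer 1395/2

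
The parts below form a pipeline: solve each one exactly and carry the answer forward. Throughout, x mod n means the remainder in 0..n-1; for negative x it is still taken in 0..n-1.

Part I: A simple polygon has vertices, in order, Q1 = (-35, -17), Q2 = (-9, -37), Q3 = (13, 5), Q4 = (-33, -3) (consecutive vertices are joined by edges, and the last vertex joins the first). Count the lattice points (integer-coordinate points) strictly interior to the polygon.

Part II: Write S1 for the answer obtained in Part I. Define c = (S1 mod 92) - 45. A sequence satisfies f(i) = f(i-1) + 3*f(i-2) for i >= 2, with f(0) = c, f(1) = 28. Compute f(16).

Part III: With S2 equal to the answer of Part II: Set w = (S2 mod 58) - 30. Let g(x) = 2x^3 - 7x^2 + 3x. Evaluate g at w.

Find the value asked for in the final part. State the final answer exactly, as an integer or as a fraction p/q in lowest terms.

Part I: cross terms: (-35*-37 - -9*-17)=1142, (-9*5 - 13*-37)=436, (13*-3 - -33*5)=126, (-33*-17 - -35*-3)=456; twice the area = |2160| = 2160; area = 1080; boundary points = 2 + 2 + 2 + 2 = 8; strictly interior points = area - boundary/2 + 1 = 1077; answer 1077
Part II: S1 = 1077; c = 20; f(2) = 1*(28) + 3*(20) = 88; iterating: f(2)=88, f(3)=172, f(4)=436, f(5)=952, f(6)=2260, f(7)=5116, f(8)=11896, f(9)=27244, f(10)=62932, f(11)=144664, f(12)=333460, f(13)=767452, f(14)=1767832, f(15)=4070188, f(16)=9373684; answer 9373684
Part III: S2 = 9373684; w = -16; 2*(-16)^3 - 7*(-16)^2 + 3*(-16)^1 = (-8192) + (-1792) + (-48) = -10032; answer -10032

-10032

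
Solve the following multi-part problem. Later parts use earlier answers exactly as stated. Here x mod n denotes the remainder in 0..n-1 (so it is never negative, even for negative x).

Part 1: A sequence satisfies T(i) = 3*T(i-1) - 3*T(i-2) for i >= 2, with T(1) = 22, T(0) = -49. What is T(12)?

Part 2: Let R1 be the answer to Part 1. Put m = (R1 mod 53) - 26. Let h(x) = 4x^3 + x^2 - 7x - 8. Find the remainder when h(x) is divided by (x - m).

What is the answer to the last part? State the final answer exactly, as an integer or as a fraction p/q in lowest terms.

Part 1: T(2) = 3*(22) - 3*(-49) = 213; iterating: T(2)=213, T(3)=573, T(4)=1080, T(5)=1521, T(6)=1323, T(7)=-594, T(8)=-5751, T(9)=-15471, T(10)=-29160, T(11)=-41067, T(12)=-35721; answer -35721
Part 2: R1 = -35721; m = -25; remainder = value at the root: 4*(-25)^3 + 1*(-25)^2 - 7*(-25)^1 - 8 = (-62500) + (625) + (175) + (-8) = -61708; answer -61708

-61708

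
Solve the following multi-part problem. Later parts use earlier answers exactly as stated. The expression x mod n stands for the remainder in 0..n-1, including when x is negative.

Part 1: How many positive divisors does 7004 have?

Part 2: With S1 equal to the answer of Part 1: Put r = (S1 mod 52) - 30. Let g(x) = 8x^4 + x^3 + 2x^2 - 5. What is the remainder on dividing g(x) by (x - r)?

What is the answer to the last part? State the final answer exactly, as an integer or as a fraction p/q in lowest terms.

Part 1: 7004 = 2^2 * 17 * 103; number of divisors = (2+1) * (1+1) * (1+1) = 12; answer 12
Part 2: S1 = 12; r = -18; remainder = value at the root: 8*(-18)^4 + 1*(-18)^3 + 2*(-18)^2 - 5 = (839808) + (-5832) + (648) + (-5) = 834619; answer 834619

834619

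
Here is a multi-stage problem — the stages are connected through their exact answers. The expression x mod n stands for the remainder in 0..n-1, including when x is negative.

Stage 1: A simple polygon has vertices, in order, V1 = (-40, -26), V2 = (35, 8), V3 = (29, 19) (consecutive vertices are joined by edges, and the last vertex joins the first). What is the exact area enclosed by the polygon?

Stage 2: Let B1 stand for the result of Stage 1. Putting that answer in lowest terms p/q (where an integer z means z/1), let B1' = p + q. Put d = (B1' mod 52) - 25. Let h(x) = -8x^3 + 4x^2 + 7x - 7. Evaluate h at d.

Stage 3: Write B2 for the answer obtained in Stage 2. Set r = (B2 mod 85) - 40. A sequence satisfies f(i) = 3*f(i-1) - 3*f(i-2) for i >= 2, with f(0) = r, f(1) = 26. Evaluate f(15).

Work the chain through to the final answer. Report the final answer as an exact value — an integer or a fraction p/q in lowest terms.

Stage 1: cross terms: (-40*8 - 35*-26)=590, (35*19 - 29*8)=433, (29*-26 - -40*19)=6; twice the area = |1029| = 1029; area = 1029/2; answer 1029/2
Stage 2: B1 = 1029/2; threaded value p + q = 1031; d = 18; -8*(18)^3 + 4*(18)^2 + 7*(18)^1 - 7 = (-46656) + (1296) + (126) + (-7) = -45241; answer -45241
Stage 3: B2 = -45241; r = 24; f(2) = 3*(26) - 3*(24) = 6; iterating: f(2)=6, f(3)=-60, f(4)=-198, f(5)=-414, f(6)=-648, f(7)=-702, f(8)=-162, f(9)=1620, f(10)=5346, f(11)=11178, f(12)=17496, f(13)=18954, f(14)=4374, f(15)=-43740; answer -43740

-43740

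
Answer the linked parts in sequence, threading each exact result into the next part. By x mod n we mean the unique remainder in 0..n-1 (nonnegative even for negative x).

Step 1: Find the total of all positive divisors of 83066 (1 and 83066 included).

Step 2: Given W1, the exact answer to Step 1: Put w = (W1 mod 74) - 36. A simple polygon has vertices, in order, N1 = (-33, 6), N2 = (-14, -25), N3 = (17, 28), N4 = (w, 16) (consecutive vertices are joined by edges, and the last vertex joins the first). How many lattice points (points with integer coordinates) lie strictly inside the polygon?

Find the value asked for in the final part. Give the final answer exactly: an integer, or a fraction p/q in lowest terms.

Step 1: 83066 = 2 * 41 * 1013; sigma = (1 + 2) * (1 + 41) * (1 + 1013) = 3 * 42 * 1014 = 127764; answer 127764
Step 2: W1 = 127764; w = 4; cross terms: (-33*-25 - -14*6)=909, (-14*28 - 17*-25)=33, (17*16 - 4*28)=160, (4*6 - -33*16)=552; twice the area = |1654| = 1654; area = 827; boundary points = 1 + 1 + 1 + 1 = 4; strictly interior points = area - boundary/2 + 1 = 826; answer 826

826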